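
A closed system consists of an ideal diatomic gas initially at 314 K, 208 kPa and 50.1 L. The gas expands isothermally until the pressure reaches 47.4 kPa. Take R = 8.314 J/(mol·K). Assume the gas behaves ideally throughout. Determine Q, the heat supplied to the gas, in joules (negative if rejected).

15400 J

n = P₁V₁/(RT₁) = 208×50.1/(8.314×314) = 3.99 mol.
Isothermal: T stays 314 K; PV = const ⇒ V₂ = 220 L, P₂ = 47.4 kPa.
ΔU = 0 (ideal gas, T constant).
W = nRT ln(V₂/V₁) = 3.99×8.314×314×ln(4.39) = 15400 J.
Q = ΔU + W = 15400 J.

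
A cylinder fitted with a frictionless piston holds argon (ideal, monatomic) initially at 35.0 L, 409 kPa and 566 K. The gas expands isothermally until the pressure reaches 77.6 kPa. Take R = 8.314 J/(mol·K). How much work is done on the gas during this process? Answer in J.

-23800 J

n = P₁V₁/(RT₁) = 409×35.0/(8.314×566) = 3.04 mol.
Isothermal: T stays 566 K; PV = const ⇒ V₂ = 184 L, P₂ = 77.6 kPa.
W = nRT ln(V₂/V₁) = 3.04×8.314×566×ln(5.27) = 23800 J.
Work done on the gas = −W_by = -23800 J.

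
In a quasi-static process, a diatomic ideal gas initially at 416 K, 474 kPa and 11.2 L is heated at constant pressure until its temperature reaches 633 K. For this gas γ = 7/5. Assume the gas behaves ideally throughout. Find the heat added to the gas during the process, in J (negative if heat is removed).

9690 J

n = P₁V₁/(RT₁) = 474×11.2/(8.314×416) = 1.53 mol.
Isobaric: P stays 474 kPa; V/T = const ⇒ T₂ = 633 K, V₂ = 17.0 L.
W = PΔV = 474×(17.0−11.2) kPa·L = 2770 J.
ΔU = nCvΔT = 1.53×20.8×(633−416) = 6920 J.
Q = ΔU + W = nCpΔT = 9690 J.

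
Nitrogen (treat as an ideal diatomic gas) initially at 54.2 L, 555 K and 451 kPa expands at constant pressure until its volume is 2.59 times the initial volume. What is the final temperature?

1440 K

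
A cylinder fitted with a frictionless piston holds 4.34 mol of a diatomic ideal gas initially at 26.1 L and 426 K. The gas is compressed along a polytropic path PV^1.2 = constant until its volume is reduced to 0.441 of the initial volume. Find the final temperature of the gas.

502 K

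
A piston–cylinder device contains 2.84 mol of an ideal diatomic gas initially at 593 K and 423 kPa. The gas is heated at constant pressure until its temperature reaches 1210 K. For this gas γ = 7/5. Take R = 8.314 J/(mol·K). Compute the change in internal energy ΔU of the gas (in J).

V₁ = nRT₁/P₁ = 2.84×8.314×593/423 = 33.1 L.
Isobaric: P stays 423 kPa; V/T = const ⇒ T₂ = 1210 K, V₂ = 67.5 L.
For an ideal gas ΔU = nCvΔT with Cv = (5/2)R = 20.8 J/(mol·K).
ΔU = 2.84×20.8×(1210−593) = 36400 J.

36400 J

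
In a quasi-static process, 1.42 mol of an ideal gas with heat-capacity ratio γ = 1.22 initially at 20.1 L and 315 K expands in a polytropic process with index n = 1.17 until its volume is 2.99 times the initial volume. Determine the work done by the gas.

P₁ = nRT₁/V₁ = 1.42×8.314×315/20.1 = 185 kPa.
Polytropic n=1.17: T₂ = T₁(V₁/V₂)^(n−1) = 315×(0.334)^0.17 = 261 K; P₂ = P₁(V₁/V₂)^n = 51.4 kPa.
W = (P₁V₁−P₂V₂)/(n−1) = (185×20.1−51.4×60.1)/0.17 = 3720 J.

3720 J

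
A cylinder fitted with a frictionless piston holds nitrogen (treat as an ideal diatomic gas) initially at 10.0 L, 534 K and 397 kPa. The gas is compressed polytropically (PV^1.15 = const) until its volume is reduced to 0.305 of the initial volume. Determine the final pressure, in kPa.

1560 kPa

Polytropic n=1.15: T₂ = T₁(V₁/V₂)^(n−1) = 534×(3.28)^0.15 = 638 K; P₂ = P₁(V₁/V₂)^n = 1560 kPa.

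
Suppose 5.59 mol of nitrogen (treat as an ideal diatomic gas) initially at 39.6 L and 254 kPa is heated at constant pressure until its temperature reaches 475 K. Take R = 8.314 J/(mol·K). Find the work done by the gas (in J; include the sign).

12000 J

T₁ = P₁V₁/(nR) = 254×39.6/(5.59×8.314) = 216 K.
Isobaric: P stays 254 kPa; V/T = const ⇒ T₂ = 475 K, V₂ = 86.9 L.
W = PΔV = 254×(86.9−39.6) kPa·L = 12000 J.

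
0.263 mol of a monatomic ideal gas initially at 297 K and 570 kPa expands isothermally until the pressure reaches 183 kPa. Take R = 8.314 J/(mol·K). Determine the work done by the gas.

V₁ = nRT₁/P₁ = 0.263×8.314×297/570 = 1.14 L.
Isothermal: T stays 297 K; PV = const ⇒ V₂ = 3.55 L, P₂ = 183 kPa.
W = nRT ln(V₂/V₁) = 0.263×8.314×297×ln(3.11) = 738 J.

738 J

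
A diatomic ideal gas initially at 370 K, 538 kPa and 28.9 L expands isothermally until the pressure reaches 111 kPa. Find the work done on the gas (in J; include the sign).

n = P₁V₁/(RT₁) = 538×28.9/(8.314×370) = 5.05 mol.
Isothermal: T stays 370 K; PV = const ⇒ V₂ = 140 L, P₂ = 111 kPa.
W = nRT ln(V₂/V₁) = 5.05×8.314×370×ln(4.85) = 24500 J.
Work done on the gas = −W_by = -24500 J.

-24500 J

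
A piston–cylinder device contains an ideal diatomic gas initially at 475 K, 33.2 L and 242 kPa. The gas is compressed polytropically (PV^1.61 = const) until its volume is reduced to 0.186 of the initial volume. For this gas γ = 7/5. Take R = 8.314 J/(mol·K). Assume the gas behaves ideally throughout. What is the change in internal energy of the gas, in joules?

36000 J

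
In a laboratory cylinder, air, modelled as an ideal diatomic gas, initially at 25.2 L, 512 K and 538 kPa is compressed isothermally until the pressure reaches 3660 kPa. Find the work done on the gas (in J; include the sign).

26000 J

n = P₁V₁/(RT₁) = 538×25.2/(8.314×512) = 3.18 mol.
Isothermal: T stays 512 K; PV = const ⇒ V₂ = 3.70 L, P₂ = 3660 kPa.
W = nRT ln(V₂/V₁) = 3.18×8.314×512×ln(0.147) = -26000 J.
Work done on the gas = −W_by = 26000 J.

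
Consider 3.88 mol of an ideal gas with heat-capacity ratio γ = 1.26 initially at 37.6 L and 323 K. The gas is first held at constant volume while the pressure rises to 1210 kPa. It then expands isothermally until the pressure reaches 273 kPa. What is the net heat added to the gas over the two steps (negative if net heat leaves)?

P₁ = nRT₁/V₁ = 3.88×8.314×323/37.6 = 277 kPa.
Step 1 — Isochoric: V stays 37.6 L; P/T = const ⇒ T₂ = 1410 K, P₂ = 1210 kPa.
W = 0 (no volume change).
ΔU = nCvΔT = 3.88×32.0×(1410−323) = 135000 J.
Q = ΔU = 135000 J.
State after step 1: P = 1210 kPa, V = 37.6 L, T = 1410 K.
Step 2 — Isothermal: T stays 1410 K; PV = const ⇒ V₂ = 167 L, P₂ = 273 kPa.
ΔU = 0 (ideal gas, T constant).
W = nRT ln(V₂/V₁) = 3.88×8.314×1410×ln(4.43) = 67700 J.
Q = ΔU + W = 67700 J.
Net over both steps: W = 67700 J, Q = 203000 J, ΔU = 135000 J.

203000 J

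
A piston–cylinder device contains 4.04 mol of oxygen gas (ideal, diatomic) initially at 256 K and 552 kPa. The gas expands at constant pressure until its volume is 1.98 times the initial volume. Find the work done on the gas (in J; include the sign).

V₁ = nRT₁/P₁ = 4.04×8.314×256/552 = 15.6 L.
Isobaric: P stays 552 kPa; V/T = const ⇒ T₂ = 507 K, V₂ = 30.8 L.
W = PΔV = 552×(30.8−15.6) kPa·L = 8430 J.
Work done on the gas = −W_by = -8430 J.

-8430 J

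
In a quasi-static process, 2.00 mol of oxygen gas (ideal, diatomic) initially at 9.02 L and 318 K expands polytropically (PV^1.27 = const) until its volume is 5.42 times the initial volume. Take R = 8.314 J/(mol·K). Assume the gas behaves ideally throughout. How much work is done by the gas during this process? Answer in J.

7180 J

P₁ = nRT₁/V₁ = 2.00×8.314×318/9.02 = 586 kPa.
Polytropic n=1.27: T₂ = T₁(V₁/V₂)^(n−1) = 318×(0.185)^0.27 = 201 K; P₂ = P₁(V₁/V₂)^n = 68.5 kPa.
W = (P₁V₁−P₂V₂)/(n−1) = (586×9.02−68.5×48.9)/0.27 = 7180 J.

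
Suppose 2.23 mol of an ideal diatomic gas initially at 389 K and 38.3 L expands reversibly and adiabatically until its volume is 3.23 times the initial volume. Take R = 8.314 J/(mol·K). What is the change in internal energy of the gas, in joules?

-6750 J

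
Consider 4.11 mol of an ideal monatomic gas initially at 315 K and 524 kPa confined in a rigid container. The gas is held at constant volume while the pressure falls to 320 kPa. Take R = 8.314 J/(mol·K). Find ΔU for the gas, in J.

-6290 J

V₁ = nRT₁/P₁ = 4.11×8.314×315/524 = 20.5 L.
Isochoric: V stays 20.5 L; P/T = const ⇒ T₂ = 192 K, P₂ = 320 kPa.
For an ideal gas ΔU = nCvΔT with Cv = (3/2)R = 12.5 J/(mol·K).
ΔU = 4.11×12.5×(192−315) = -6290 J.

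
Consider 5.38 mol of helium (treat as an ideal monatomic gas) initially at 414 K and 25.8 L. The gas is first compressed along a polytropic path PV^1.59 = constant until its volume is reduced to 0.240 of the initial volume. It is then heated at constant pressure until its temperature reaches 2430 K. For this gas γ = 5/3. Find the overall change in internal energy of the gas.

P₁ = nRT₁/V₁ = 5.38×8.314×414/25.8 = 718 kPa.
Step 1 — Polytropic n=1.59: T₂ = T₁(V₁/V₂)^(n−1) = 414×(4.17)^0.59 = 961 K; P₂ = P₁(V₁/V₂)^n = 6940 kPa.
W = (P₁V₁−P₂V₂)/(n−1) = (718×25.8−6940×6.19)/0.59 = -41500 J.
ΔU = nCvΔT = 5.38×12.5×(961−414) = 36700 J.
Q = ΔU + W = -4770 J.
State after step 1: P = 6940 kPa, V = 6.19 L, T = 961 K.
Step 2 — Isobaric: P stays 6940 kPa; V/T = const ⇒ T₂ = 2430 K, V₂ = 15.7 L.
W = PΔV = 6940×(15.7−6.19) kPa·L = 65700 J.
ΔU = nCvΔT = 5.38×12.5×(2430−961) = 98600 J.
Q = ΔU + W = nCpΔT = 164000 J.
Net over both steps: W = 24300 J, Q = 160000 J, ΔU = 135000 J.

135000 J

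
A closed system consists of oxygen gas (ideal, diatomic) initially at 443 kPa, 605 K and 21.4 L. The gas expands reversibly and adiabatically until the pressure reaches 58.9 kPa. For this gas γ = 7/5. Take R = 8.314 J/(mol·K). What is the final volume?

90.4 L

Adiabatic: T₂/T₁ = (P₂/P₁)^((γ−1)/γ) ⇒ T₂ = 605×(0.133)^0.286 = 340 K; V₂ = 90.4 L.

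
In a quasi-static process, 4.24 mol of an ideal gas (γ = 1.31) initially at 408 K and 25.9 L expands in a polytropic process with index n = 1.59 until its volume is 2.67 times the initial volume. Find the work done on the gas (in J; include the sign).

P₁ = nRT₁/V₁ = 4.24×8.314×408/25.9 = 555 kPa.
Polytropic n=1.59: T₂ = T₁(V₁/V₂)^(n−1) = 408×(0.375)^0.59 = 229 K; P₂ = P₁(V₁/V₂)^n = 117 kPa.
W = (P₁V₁−P₂V₂)/(n−1) = (555×25.9−117×69.2)/0.59 = 10700 J.
Work done on the gas = −W_by = -10700 J.

-10700 J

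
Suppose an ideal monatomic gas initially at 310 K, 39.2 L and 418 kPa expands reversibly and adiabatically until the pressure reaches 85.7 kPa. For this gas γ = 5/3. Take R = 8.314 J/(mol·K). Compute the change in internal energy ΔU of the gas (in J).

n = P₁V₁/(RT₁) = 418×39.2/(8.314×310) = 6.36 mol.
Adiabatic: T₂/T₁ = (P₂/P₁)^((γ−1)/γ) ⇒ T₂ = 310×(0.205)^0.400 = 164 K; V₂ = 101 L.
For an ideal gas ΔU = nCvΔT with Cv = (3/2)R = 12.5 J/(mol·K).
ΔU = 6.36×12.5×(164−310) = -11500 J.

-11500 J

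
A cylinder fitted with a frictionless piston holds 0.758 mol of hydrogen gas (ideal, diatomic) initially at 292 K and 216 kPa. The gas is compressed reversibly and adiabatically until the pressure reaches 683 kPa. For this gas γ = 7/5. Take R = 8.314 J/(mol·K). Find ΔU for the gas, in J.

1790 J

V₁ = nRT₁/P₁ = 0.758×8.314×292/216 = 8.52 L.
Adiabatic: T₂/T₁ = (P₂/P₁)^((γ−1)/γ) ⇒ T₂ = 292×(3.16)^0.286 = 406 K; V₂ = 3.74 L.
For an ideal gas ΔU = nCvΔT with Cv = (5/2)R = 20.8 J/(mol·K).
ΔU = 0.758×20.8×(406−292) = 1790 J.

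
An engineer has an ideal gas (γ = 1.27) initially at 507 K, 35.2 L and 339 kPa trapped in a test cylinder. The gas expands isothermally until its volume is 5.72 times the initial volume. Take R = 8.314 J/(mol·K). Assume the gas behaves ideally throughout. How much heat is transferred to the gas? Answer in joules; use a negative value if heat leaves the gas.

20800 J

n = P₁V₁/(RT₁) = 339×35.2/(8.314×507) = 2.83 mol.
Isothermal: T stays 507 K; PV = const ⇒ V₂ = 201 L, P₂ = 59.3 kPa.
ΔU = 0 (ideal gas, T constant).
W = nRT ln(V₂/V₁) = 2.83×8.314×507×ln(5.72) = 20800 J.
Q = ΔU + W = 20800 J.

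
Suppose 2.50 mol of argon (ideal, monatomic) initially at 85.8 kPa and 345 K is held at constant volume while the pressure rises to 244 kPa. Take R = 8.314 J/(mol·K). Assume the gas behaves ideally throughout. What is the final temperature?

981 K

V₁ = nRT₁/P₁ = 2.50×8.314×345/85.8 = 83.6 L.
Isochoric: V stays 83.6 L; P/T = const ⇒ T₂ = 981 K, P₂ = 244 kPa.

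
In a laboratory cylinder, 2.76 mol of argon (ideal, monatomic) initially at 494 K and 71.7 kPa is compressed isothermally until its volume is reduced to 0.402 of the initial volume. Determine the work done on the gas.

V₁ = nRT₁/P₁ = 2.76×8.314×494/71.7 = 158 L.
Isothermal: T stays 494 K; PV = const ⇒ V₂ = 63.6 L, P₂ = 178 kPa.
W = nRT ln(V₂/V₁) = 2.76×8.314×494×ln(0.402) = -10300 J.
Work done on the gas = −W_by = 10300 J.

10300 J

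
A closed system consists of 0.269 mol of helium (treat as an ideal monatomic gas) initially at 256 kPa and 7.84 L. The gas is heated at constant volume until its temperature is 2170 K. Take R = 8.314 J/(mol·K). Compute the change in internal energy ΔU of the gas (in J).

T₁ = P₁V₁/(nR) = 256×7.84/(0.269×8.314) = 897 K.
Isochoric: V stays 7.84 L; P/T = const ⇒ T₂ = 2170 K, P₂ = 619 kPa.
For an ideal gas ΔU = nCvΔT with Cv = (3/2)R = 12.5 J/(mol·K).
ΔU = 0.269×12.5×(2170−897) = 4270 J.

4270 J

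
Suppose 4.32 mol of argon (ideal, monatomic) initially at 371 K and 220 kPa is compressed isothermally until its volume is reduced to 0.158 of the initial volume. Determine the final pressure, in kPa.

1390 kPa

V₁ = nRT₁/P₁ = 4.32×8.314×371/220 = 60.6 L.
Isothermal: T stays 371 K; PV = const ⇒ V₂ = 9.57 L, P₂ = 1390 kPa.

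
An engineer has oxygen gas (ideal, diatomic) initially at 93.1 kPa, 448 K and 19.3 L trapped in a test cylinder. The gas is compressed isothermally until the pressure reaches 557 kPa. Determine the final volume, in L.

Isothermal: T stays 448 K; PV = const ⇒ V₂ = 3.23 L, P₂ = 557 kPa.

3.23 L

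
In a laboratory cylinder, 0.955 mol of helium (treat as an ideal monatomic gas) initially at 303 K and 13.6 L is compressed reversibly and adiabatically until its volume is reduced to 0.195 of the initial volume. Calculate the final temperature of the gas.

901 K

P₁ = nRT₁/V₁ = 0.955×8.314×303/13.6 = 177 kPa.
Adiabatic: TV^(γ−1) = const ⇒ T₂ = 303×(5.13)^0.667 = 901 K; PV^γ = const ⇒ P₂ = 2700 kPa.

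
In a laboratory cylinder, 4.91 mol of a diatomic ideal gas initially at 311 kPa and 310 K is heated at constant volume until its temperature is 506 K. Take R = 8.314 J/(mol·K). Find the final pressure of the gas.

508 kPa

V₁ = nRT₁/P₁ = 4.91×8.314×310/311 = 40.7 L.
Isochoric: V stays 40.7 L; P/T = const ⇒ T₂ = 506 K, P₂ = 508 kPa.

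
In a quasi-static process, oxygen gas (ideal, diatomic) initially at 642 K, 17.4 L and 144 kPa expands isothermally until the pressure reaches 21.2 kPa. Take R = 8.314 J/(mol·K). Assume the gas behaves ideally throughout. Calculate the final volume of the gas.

118 L

Isothermal: T stays 642 K; PV = const ⇒ V₂ = 118 L, P₂ = 21.2 kPa.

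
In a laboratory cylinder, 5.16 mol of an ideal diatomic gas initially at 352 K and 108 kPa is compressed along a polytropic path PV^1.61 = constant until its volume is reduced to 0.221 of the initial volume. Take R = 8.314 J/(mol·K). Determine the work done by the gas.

-37400 J

V₁ = nRT₁/P₁ = 5.16×8.314×352/108 = 140 L.
Polytropic n=1.61: T₂ = T₁(V₁/V₂)^(n−1) = 352×(4.52)^0.61 = 884 K; P₂ = P₁(V₁/V₂)^n = 1230 kPa.
W = (P₁V₁−P₂V₂)/(n−1) = (108×140−1230×30.9)/0.61 = -37400 J.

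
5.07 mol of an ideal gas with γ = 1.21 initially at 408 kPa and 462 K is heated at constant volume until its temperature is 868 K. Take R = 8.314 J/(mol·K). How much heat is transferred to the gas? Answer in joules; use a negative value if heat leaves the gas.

V₁ = nRT₁/P₁ = 5.07×8.314×462/408 = 47.7 L.
Isochoric: V stays 47.7 L; P/T = const ⇒ T₂ = 868 K, P₂ = 767 kPa.
W = 0 (no volume change).
ΔU = nCvΔT = 5.07×39.6×(868−462) = 81500 J.
Q = ΔU = 81500 J.

81500 J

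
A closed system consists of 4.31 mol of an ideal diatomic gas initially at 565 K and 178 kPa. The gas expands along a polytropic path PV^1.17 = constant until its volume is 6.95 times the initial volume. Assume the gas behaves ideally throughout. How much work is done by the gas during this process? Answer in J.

33400 J

V₁ = nRT₁/P₁ = 4.31×8.314×565/178 = 114 L.
Polytropic n=1.17: T₂ = T₁(V₁/V₂)^(n−1) = 565×(0.144)^0.17 = 406 K; P₂ = P₁(V₁/V₂)^n = 18.4 kPa.
W = (P₁V₁−P₂V₂)/(n−1) = (178×114−18.4×790)/0.17 = 33400 J.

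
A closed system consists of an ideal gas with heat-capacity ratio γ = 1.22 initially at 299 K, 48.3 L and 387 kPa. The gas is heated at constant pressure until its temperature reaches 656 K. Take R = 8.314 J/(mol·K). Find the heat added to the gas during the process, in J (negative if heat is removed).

n = P₁V₁/(RT₁) = 387×48.3/(8.314×299) = 7.52 mol.
Isobaric: P stays 387 kPa; V/T = const ⇒ T₂ = 656 K, V₂ = 106 L.
W = PΔV = 387×(106−48.3) kPa·L = 22300 J.
ΔU = nCvΔT = 7.52×37.8×(656−299) = 101000 J.
Q = ΔU + W = nCpΔT = 124000 J.

124000 J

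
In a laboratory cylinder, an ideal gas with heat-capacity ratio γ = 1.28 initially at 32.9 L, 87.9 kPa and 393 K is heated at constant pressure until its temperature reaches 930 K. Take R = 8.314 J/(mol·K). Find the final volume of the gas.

77.9 L

Isobaric: P stays 87.9 kPa; V/T = const ⇒ T₂ = 930 K, V₂ = 77.9 L.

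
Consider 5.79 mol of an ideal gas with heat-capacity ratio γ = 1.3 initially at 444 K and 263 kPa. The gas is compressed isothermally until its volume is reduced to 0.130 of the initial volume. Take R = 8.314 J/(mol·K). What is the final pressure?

V₁ = nRT₁/P₁ = 5.79×8.314×444/263 = 81.3 L.
Isothermal: T stays 444 K; PV = const ⇒ V₂ = 10.6 L, P₂ = 2020 kPa.

2020 kPa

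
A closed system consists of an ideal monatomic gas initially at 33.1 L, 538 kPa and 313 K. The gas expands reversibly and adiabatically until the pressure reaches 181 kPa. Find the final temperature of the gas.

202 K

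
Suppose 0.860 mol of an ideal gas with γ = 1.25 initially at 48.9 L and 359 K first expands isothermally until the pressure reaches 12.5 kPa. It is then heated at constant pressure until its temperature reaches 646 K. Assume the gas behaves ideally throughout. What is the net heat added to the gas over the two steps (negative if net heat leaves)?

13900 J

P₁ = nRT₁/V₁ = 0.860×8.314×359/48.9 = 52.5 kPa.
Step 1 — Isothermal: T stays 359 K; PV = const ⇒ V₂ = 205 L, P₂ = 12.5 kPa.
ΔU = 0 (ideal gas, T constant).
W = nRT ln(V₂/V₁) = 0.860×8.314×359×ln(4.20) = 3680 J.
Q = ΔU + W = 3680 J.
State after step 1: P = 12.5 kPa, V = 205 L, T = 359 K.
Step 2 — Isobaric: P stays 12.5 kPa; V/T = const ⇒ T₂ = 646 K, V₂ = 370 L.
W = PΔV = 12.5×(370−205) kPa·L = 2050 J.
ΔU = nCvΔT = 0.860×33.3×(646−359) = 8210 J.
Q = ΔU + W = nCpΔT = 10300 J.
Net over both steps: W = 5740 J, Q = 13900 J, ΔU = 8210 J.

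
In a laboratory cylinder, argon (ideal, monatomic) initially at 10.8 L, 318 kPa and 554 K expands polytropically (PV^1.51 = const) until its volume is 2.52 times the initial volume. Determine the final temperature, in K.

Polytropic n=1.51: T₂ = T₁(V₁/V₂)^(n−1) = 554×(0.397)^0.51 = 346 K; P₂ = P₁(V₁/V₂)^n = 78.8 kPa.

346 K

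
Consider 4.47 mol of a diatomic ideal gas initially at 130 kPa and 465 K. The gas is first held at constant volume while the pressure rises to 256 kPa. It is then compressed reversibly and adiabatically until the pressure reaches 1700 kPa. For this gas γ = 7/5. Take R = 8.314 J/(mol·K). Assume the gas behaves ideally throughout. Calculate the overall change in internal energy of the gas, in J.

V₁ = nRT₁/P₁ = 4.47×8.314×465/130 = 133 L.
Step 1 — Isochoric: V stays 133 L; P/T = const ⇒ T₂ = 916 K, P₂ = 256 kPa.
W = 0 (no volume change).
ΔU = nCvΔT = 4.47×20.8×(916−465) = 41900 J.
Q = ΔU = 41900 J.
State after step 1: P = 256 kPa, V = 133 L, T = 916 K.
Step 2 — Adiabatic: T₂/T₁ = (P₂/P₁)^((γ−1)/γ) ⇒ T₂ = 916×(6.64)^0.286 = 1570 K; V₂ = 34.4 L.
ΔU = nCvΔT = 4.47×20.8×(1570−916) = 61000 J.
Q = 0 for an adiabatic process, so W = −ΔU = -61000 J.
Net over both steps: W = -61000 J, Q = 41900 J, ΔU = 103000 J.

103000 J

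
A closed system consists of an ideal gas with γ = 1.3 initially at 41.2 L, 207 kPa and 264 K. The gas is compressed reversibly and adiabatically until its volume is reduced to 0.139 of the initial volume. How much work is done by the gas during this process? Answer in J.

n = P₁V₁/(RT₁) = 207×41.2/(8.314×264) = 3.89 mol.
Adiabatic: TV^(γ−1) = const ⇒ T₂ = 264×(7.19)^0.300 = 477 K; PV^γ = const ⇒ P₂ = 2690 kPa.
ΔU = nCvΔT = 3.89×27.7×(477−264) = 23000 J.
Q = 0 for an adiabatic process, so W = −ΔU = -23000 J.

-23000 J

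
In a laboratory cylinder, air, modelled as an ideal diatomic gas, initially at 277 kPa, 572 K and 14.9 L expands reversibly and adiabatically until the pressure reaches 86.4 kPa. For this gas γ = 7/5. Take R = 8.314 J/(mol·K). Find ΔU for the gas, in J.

-2920 J

n = P₁V₁/(RT₁) = 277×14.9/(8.314×572) = 0.868 mol.
Adiabatic: T₂/T₁ = (P₂/P₁)^((γ−1)/γ) ⇒ T₂ = 572×(0.312)^0.286 = 410 K; V₂ = 34.2 L.
For an ideal gas ΔU = nCvΔT with Cv = (5/2)R = 20.8 J/(mol·K).
ΔU = 0.868×20.8×(410−572) = -2920 J.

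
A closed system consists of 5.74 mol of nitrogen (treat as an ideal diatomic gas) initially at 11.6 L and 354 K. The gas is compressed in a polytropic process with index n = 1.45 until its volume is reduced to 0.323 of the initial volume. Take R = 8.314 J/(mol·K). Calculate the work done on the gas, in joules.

24900 J

P₁ = nRT₁/V₁ = 5.74×8.314×354/11.6 = 1460 kPa.
Polytropic n=1.45: T₂ = T₁(V₁/V₂)^(n−1) = 354×(3.10)^0.45 = 589 K; P₂ = P₁(V₁/V₂)^n = 7500 kPa.
W = (P₁V₁−P₂V₂)/(n−1) = (1460×11.6−7500×3.75)/0.45 = -24900 J.
Work done on the gas = −W_by = 24900 J.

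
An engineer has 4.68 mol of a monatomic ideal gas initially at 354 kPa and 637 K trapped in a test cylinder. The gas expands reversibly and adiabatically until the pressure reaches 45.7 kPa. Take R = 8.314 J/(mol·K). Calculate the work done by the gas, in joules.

20800 J

V₁ = nRT₁/P₁ = 4.68×8.314×637/354 = 70.0 L.
Adiabatic: T₂/T₁ = (P₂/P₁)^((γ−1)/γ) ⇒ T₂ = 637×(0.129)^0.400 = 281 K; V₂ = 239 L.
ΔU = nCvΔT = 4.68×12.5×(281−637) = -20800 J.
Q = 0 for an adiabatic process, so W = −ΔU = 20800 J.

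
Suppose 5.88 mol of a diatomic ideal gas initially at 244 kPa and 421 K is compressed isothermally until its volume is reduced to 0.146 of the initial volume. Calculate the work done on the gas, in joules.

39600 J

V₁ = nRT₁/P₁ = 5.88×8.314×421/244 = 84.3 L.
Isothermal: T stays 421 K; PV = const ⇒ V₂ = 12.3 L, P₂ = 1670 kPa.
W = nRT ln(V₂/V₁) = 5.88×8.314×421×ln(0.146) = -39600 J.
Work done on the gas = −W_by = 39600 J.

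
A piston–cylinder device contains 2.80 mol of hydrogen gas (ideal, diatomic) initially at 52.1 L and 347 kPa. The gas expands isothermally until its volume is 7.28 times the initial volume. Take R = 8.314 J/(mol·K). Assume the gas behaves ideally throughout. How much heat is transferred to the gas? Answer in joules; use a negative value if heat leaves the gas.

T₁ = P₁V₁/(nR) = 347×52.1/(2.80×8.314) = 777 K.
Isothermal: T stays 777 K; PV = const ⇒ V₂ = 379 L, P₂ = 47.7 kPa.
ΔU = 0 (ideal gas, T constant).
W = nRT ln(V₂/V₁) = 2.80×8.314×777×ln(7.28) = 35900 J.
Q = ΔU + W = 35900 J.

35900 J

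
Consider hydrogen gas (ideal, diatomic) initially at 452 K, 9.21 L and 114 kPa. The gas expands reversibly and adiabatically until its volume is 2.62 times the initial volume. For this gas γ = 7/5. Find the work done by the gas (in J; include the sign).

839 J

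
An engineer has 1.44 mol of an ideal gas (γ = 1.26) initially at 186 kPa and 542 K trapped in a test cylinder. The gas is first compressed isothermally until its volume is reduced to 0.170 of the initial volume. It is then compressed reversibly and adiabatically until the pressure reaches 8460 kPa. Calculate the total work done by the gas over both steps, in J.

-24600 J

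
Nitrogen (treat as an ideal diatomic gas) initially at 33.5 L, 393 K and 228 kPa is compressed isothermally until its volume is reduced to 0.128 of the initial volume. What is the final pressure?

1780 kPa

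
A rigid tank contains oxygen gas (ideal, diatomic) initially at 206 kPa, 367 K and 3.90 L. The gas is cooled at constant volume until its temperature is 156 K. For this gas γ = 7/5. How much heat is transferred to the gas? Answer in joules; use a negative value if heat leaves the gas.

n = P₁V₁/(RT₁) = 206×3.90/(8.314×367) = 0.263 mol.
Isochoric: V stays 3.90 L; P/T = const ⇒ T₂ = 156 K, P₂ = 87.6 kPa.
W = 0 (no volume change).
ΔU = nCvΔT = 0.263×20.8×(156−367) = -1150 J.
Q = ΔU = -1150 J.

-1150 J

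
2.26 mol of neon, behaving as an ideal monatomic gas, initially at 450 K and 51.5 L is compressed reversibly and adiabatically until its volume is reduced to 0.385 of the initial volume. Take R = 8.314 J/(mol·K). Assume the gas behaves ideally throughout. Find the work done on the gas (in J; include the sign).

11300 J

P₁ = nRT₁/V₁ = 2.26×8.314×450/51.5 = 164 kPa.
Adiabatic: TV^(γ−1) = const ⇒ T₂ = 450×(2.60)^0.667 = 850 K; PV^γ = const ⇒ P₂ = 806 kPa.
ΔU = nCvΔT = 2.26×12.5×(850−450) = 11300 J.
Q = 0 for an adiabatic process, so W = −ΔU = -11300 J.
Work done on the gas = −W_by = 11300 J.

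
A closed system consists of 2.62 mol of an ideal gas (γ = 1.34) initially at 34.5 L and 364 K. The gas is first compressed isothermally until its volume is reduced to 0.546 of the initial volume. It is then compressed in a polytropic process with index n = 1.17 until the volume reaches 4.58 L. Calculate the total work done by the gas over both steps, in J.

-17500 J

P₁ = nRT₁/V₁ = 2.62×8.314×364/34.5 = 230 kPa.
Step 1 — Isothermal: T stays 364 K; PV = const ⇒ V₂ = 18.8 L, P₂ = 421 kPa.
ΔU = 0 (ideal gas, T constant).
W = nRT ln(V₂/V₁) = 2.62×8.314×364×ln(0.546) = -4800 J.
Q = ΔU + W = -4800 J.
State after step 1: P = 421 kPa, V = 18.8 L, T = 364 K.
Step 2 — Polytropic n=1.17: T₂ = T₁(V₁/V₂)^(n−1) = 364×(4.11)^0.17 = 463 K; P₂ = P₁(V₁/V₂)^n = 2200 kPa.
W = (P₁V₁−P₂V₂)/(n−1) = (421×18.8−2200×4.58)/0.17 = -12700 J.
ΔU = nCvΔT = 2.62×24.5×(463−364) = 6340 J.
Q = ΔU + W = -6340 J.
Net over both steps: W = -17500 J, Q = -11100 J, ΔU = 6340 J.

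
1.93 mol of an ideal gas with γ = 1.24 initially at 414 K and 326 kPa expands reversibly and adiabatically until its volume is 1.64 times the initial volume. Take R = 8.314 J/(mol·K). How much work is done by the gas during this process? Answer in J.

V₁ = nRT₁/P₁ = 1.93×8.314×414/326 = 20.4 L.
Adiabatic: TV^(γ−1) = const ⇒ T₂ = 414×(0.610)^0.240 = 368 K; PV^γ = const ⇒ P₂ = 177 kPa.
ΔU = nCvΔT = 1.93×34.6×(368−414) = -3100 J.
Q = 0 for an adiabatic process, so W = −ΔU = 3100 J.

3100 J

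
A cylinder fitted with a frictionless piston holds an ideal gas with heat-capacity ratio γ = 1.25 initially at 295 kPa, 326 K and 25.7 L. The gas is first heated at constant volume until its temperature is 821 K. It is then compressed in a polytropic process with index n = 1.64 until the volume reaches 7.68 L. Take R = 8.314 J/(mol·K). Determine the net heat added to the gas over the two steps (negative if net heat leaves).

n = P₁V₁/(RT₁) = 295×25.7/(8.314×326) = 2.80 mol.
Step 1 — Isochoric: V stays 25.7 L; P/T = const ⇒ T₂ = 821 K, P₂ = 743 kPa.
W = 0 (no volume change).
ΔU = nCvΔT = 2.80×33.3×(821−326) = 46000 J.
Q = ΔU = 46000 J.
State after step 1: P = 743 kPa, V = 25.7 L, T = 821 K.
Step 2 — Polytropic n=1.64: T₂ = T₁(V₁/V₂)^(n−1) = 821×(3.35)^0.64 = 1780 K; P₂ = P₁(V₁/V₂)^n = 5390 kPa.
W = (P₁V₁−P₂V₂)/(n−1) = (743×25.7−5390×7.68)/0.64 = -34800 J.
ΔU = nCvΔT = 2.80×33.3×(1780−821) = 89100 J.
Q = ΔU + W = 54300 J.
Net over both steps: W = -34800 J, Q = 100000 J, ΔU = 135000 J.

100000 J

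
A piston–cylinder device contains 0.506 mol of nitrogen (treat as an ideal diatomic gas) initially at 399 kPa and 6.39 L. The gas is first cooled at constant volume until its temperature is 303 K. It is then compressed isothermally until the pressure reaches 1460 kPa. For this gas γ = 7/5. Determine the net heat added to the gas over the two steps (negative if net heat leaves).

-5720 J

T₁ = P₁V₁/(nR) = 399×6.39/(0.506×8.314) = 606 K.
Step 1 — Isochoric: V stays 6.39 L; P/T = const ⇒ T₂ = 303 K, P₂ = 199 kPa.
W = 0 (no volume change).
ΔU = nCvΔT = 0.506×20.8×(303−606) = -3190 J.
Q = ΔU = -3190 J.
State after step 1: P = 199 kPa, V = 6.39 L, T = 303 K.
Step 2 — Isothermal: T stays 303 K; PV = const ⇒ V₂ = 0.873 L, P₂ = 1460 kPa.
ΔU = 0 (ideal gas, T constant).
W = nRT ln(V₂/V₁) = 0.506×8.314×303×ln(0.137) = -2540 J.
Q = ΔU + W = -2540 J.
Net over both steps: W = -2540 J, Q = -5720 J, ΔU = -3190 J.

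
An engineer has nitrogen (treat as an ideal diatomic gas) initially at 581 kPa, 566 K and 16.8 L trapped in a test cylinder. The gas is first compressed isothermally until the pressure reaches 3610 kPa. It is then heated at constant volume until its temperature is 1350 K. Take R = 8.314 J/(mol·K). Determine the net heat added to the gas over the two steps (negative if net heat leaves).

16000 J

n = P₁V₁/(RT₁) = 581×16.8/(8.314×566) = 2.07 mol.
Step 1 — Isothermal: T stays 566 K; PV = const ⇒ V₂ = 2.70 L, P₂ = 3610 kPa.
ΔU = 0 (ideal gas, T constant).
W = nRT ln(V₂/V₁) = 2.07×8.314×566×ln(0.161) = -17800 J.
Q = ΔU + W = -17800 J.
State after step 1: P = 3610 kPa, V = 2.70 L, T = 566 K.
Step 2 — Isochoric: V stays 2.70 L; P/T = const ⇒ T₂ = 1350 K, P₂ = 8610 kPa.
W = 0 (no volume change).
ΔU = nCvΔT = 2.07×20.8×(1350−566) = 33800 J.
Q = ΔU = 33800 J.
Net over both steps: W = -17800 J, Q = 16000 J, ΔU = 33800 J.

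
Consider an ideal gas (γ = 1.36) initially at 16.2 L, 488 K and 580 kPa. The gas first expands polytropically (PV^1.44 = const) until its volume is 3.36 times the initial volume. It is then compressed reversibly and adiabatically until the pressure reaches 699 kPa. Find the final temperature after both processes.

n = P₁V₁/(RT₁) = 580×16.2/(8.314×488) = 2.32 mol.
Step 1 — Polytropic n=1.44: T₂ = T₁(V₁/V₂)^(n−1) = 488×(0.298)^0.44 = 286 K; P₂ = P₁(V₁/V₂)^n = 101 kPa.
W = (P₁V₁−P₂V₂)/(n−1) = (580×16.2−101×54.4)/0.44 = 8830 J.
ΔU = nCvΔT = 2.32×23.1×(286−488) = -10800 J.
Q = ΔU + W = -1960 J.
State after step 1: P = 101 kPa, V = 54.4 L, T = 286 K.
Step 2 — Adiabatic: T₂/T₁ = (P₂/P₁)^((γ−1)/γ) ⇒ T₂ = 286×(6.90)^0.265 = 477 K; V₂ = 13.2 L.
ΔU = nCvΔT = 2.32×23.1×(477−286) = 10200 J.
Q = 0 for an adiabatic process, so W = −ΔU = -10200 J.
Net over both steps: W = -1400 J, Q = -1960 J, ΔU = -565 J.

477 K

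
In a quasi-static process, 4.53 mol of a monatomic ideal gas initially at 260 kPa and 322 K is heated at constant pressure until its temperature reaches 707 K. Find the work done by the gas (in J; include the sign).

14500 J

V₁ = nRT₁/P₁ = 4.53×8.314×322/260 = 46.6 L.
Isobaric: P stays 260 kPa; V/T = const ⇒ T₂ = 707 K, V₂ = 102 L.
W = PΔV = 260×(102−46.6) kPa·L = 14500 J.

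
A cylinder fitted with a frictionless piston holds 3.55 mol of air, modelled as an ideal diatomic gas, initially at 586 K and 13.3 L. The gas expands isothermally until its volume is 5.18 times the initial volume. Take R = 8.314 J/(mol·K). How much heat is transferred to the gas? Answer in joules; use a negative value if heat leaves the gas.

28400 J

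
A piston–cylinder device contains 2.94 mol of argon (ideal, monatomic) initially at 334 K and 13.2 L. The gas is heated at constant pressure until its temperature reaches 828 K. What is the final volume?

32.7 L

P₁ = nRT₁/V₁ = 2.94×8.314×334/13.2 = 618 kPa.
Isobaric: P stays 618 kPa; V/T = const ⇒ T₂ = 828 K, V₂ = 32.7 L.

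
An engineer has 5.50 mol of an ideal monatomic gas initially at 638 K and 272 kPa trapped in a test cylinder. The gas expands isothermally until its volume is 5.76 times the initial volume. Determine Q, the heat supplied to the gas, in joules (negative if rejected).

51100 J

V₁ = nRT₁/P₁ = 5.50×8.314×638/272 = 107 L.
Isothermal: T stays 638 K; PV = const ⇒ V₂ = 618 L, P₂ = 47.2 kPa.
ΔU = 0 (ideal gas, T constant).
W = nRT ln(V₂/V₁) = 5.50×8.314×638×ln(5.76) = 51100 J.
Q = ΔU + W = 51100 J.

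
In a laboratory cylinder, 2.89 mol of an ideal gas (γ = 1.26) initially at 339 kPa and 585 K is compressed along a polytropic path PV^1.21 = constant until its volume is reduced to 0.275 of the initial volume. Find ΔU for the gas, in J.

V₁ = nRT₁/P₁ = 2.89×8.314×585/339 = 41.5 L.
Polytropic n=1.21: T₂ = T₁(V₁/V₂)^(n−1) = 585×(3.64)^0.21 = 767 K; P₂ = P₁(V₁/V₂)^n = 1620 kPa.
For an ideal gas ΔU = nCvΔT with Cv = R/(γ−1) = 32.0 J/(mol·K).
ΔU = 2.89×32.0×(767−585) = 16800 J.

16800 J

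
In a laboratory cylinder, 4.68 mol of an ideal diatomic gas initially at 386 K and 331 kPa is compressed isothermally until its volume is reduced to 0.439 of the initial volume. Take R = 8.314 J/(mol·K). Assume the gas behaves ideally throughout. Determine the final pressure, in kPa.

754 kPa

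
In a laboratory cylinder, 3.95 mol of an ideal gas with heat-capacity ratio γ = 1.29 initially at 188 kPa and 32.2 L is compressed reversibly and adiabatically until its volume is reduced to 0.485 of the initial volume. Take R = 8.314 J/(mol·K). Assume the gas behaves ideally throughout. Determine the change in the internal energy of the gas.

4870 J

T₁ = P₁V₁/(nR) = 188×32.2/(3.95×8.314) = 184 K.
Adiabatic: TV^(γ−1) = const ⇒ T₂ = 184×(2.06)^0.290 = 227 K; PV^γ = const ⇒ P₂ = 478 kPa.
For an ideal gas ΔU = nCvΔT with Cv = R/(γ−1) = 28.7 J/(mol·K).
ΔU = 3.95×28.7×(227−184) = 4870 J.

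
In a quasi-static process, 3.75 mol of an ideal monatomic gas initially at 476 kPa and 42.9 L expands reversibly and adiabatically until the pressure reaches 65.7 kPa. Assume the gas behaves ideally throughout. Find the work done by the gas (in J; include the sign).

T₁ = P₁V₁/(nR) = 476×42.9/(3.75×8.314) = 655 K.
Adiabatic: T₂/T₁ = (P₂/P₁)^((γ−1)/γ) ⇒ T₂ = 655×(0.138)^0.400 = 297 K; V₂ = 141 L.
ΔU = nCvΔT = 3.75×12.5×(297−655) = -16800 J.
Q = 0 for an adiabatic process, so W = −ΔU = 16800 J.

16800 J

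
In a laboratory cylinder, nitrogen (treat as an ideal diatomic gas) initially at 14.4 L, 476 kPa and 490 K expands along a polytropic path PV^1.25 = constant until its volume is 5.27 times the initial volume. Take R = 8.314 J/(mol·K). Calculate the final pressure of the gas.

Polytropic n=1.25: T₂ = T₁(V₁/V₂)^(n−1) = 490×(0.190)^0.25 = 323 K; P₂ = P₁(V₁/V₂)^n = 59.6 kPa.

59.6 kPa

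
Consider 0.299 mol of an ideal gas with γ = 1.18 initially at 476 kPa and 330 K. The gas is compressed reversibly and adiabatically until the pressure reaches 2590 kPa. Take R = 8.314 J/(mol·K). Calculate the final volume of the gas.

V₁ = nRT₁/P₁ = 0.299×8.314×330/476 = 1.72 L.
Adiabatic: T₂/T₁ = (P₂/P₁)^((γ−1)/γ) ⇒ T₂ = 330×(5.44)^0.153 = 427 K; V₂ = 0.410 L.

0.410 L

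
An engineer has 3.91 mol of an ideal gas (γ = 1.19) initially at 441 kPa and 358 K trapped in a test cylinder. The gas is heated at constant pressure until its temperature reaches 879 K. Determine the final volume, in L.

64.8 L

V₁ = nRT₁/P₁ = 3.91×8.314×358/441 = 26.4 L.
Isobaric: P stays 441 kPa; V/T = const ⇒ T₂ = 879 K, V₂ = 64.8 L.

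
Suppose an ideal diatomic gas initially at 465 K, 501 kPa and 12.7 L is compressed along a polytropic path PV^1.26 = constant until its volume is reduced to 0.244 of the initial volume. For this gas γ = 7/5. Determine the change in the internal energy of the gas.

n = P₁V₁/(RT₁) = 501×12.7/(8.314×465) = 1.65 mol.
Polytropic n=1.26: T₂ = T₁(V₁/V₂)^(n−1) = 465×(4.10)^0.26 = 671 K; P₂ = P₁(V₁/V₂)^n = 2960 kPa.
For an ideal gas ΔU = nCvΔT with Cv = (5/2)R = 20.8 J/(mol·K).
ΔU = 1.65×20.8×(671−465) = 7050 J.

7050 J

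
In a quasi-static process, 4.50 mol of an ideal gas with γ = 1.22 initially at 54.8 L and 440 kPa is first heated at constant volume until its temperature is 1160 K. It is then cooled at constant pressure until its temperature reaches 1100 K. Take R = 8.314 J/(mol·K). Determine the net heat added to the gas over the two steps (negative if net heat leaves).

75200 J

T₁ = P₁V₁/(nR) = 440×54.8/(4.50×8.314) = 644 K.
Step 1 — Isochoric: V stays 54.8 L; P/T = const ⇒ T₂ = 1160 K, P₂ = 792 kPa.
W = 0 (no volume change).
ΔU = nCvΔT = 4.50×37.8×(1160−644) = 87700 J.
Q = ΔU = 87700 J.
State after step 1: P = 792 kPa, V = 54.8 L, T = 1160 K.
Step 2 — Isobaric: P stays 792 kPa; V/T = const ⇒ T₂ = 1100 K, V₂ = 52.0 L.
W = PΔV = 792×(52.0−54.8) kPa·L = -2240 J.
ΔU = nCvΔT = 4.50×37.8×(1100−1160) = -10200 J.
Q = ΔU + W = nCpΔT = -12400 J.
Net over both steps: W = -2240 J, Q = 75200 J, ΔU = 77500 J.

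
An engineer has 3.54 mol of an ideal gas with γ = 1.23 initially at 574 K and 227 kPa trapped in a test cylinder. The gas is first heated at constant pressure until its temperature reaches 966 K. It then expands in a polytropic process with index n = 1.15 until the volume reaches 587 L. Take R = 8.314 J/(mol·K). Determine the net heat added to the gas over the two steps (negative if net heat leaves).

V₁ = nRT₁/P₁ = 3.54×8.314×574/227 = 74.4 L.
Step 1 — Isobaric: P stays 227 kPa; V/T = const ⇒ T₂ = 966 K, V₂ = 125 L.
W = PΔV = 227×(125−74.4) kPa·L = 11500 J.
ΔU = nCvΔT = 3.54×36.1×(966−574) = 50200 J.
Q = ΔU + W = nCpΔT = 61700 J.
State after step 1: P = 227 kPa, V = 125 L, T = 966 K.
Step 2 — Polytropic n=1.15: T₂ = T₁(V₁/V₂)^(n−1) = 966×(0.213)^0.15 = 766 K; P₂ = P₁(V₁/V₂)^n = 38.4 kPa.
W = (P₁V₁−P₂V₂)/(n−1) = (227×125−38.4×587)/0.15 = 39200 J.
ΔU = nCvΔT = 3.54×36.1×(766−966) = -25600 J.
Q = ΔU + W = 13600 J.
Net over both steps: W = 50700 J, Q = 75300 J, ΔU = 24600 J.

75300 J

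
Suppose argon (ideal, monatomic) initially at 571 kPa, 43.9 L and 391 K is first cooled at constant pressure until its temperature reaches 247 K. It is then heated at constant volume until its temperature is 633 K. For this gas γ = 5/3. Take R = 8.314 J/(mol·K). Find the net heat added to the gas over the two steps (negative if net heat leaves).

n = P₁V₁/(RT₁) = 571×43.9/(8.314×391) = 7.71 mol.
Step 1 — Isobaric: P stays 571 kPa; V/T = const ⇒ T₂ = 247 K, V₂ = 27.7 L.
W = PΔV = 571×(27.7−43.9) kPa·L = -9230 J.
ΔU = nCvΔT = 7.71×12.5×(247−391) = -13800 J.
Q = ΔU + W = nCpΔT = -23100 J.
State after step 1: P = 571 kPa, V = 27.7 L, T = 247 K.
Step 2 — Isochoric: V stays 27.7 L; P/T = const ⇒ T₂ = 633 K, P₂ = 1460 kPa.
W = 0 (no volume change).
ΔU = nCvΔT = 7.71×12.5×(633−247) = 37100 J.
Q = ΔU = 37100 J.
Net over both steps: W = -9230 J, Q = 14000 J, ΔU = 23300 J.

14000 J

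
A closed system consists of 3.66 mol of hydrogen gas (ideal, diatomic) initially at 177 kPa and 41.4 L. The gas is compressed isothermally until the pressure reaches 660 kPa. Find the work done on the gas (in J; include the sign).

9640 J

T₁ = P₁V₁/(nR) = 177×41.4/(3.66×8.314) = 241 K.
Isothermal: T stays 241 K; PV = const ⇒ V₂ = 11.1 L, P₂ = 660 kPa.
W = nRT ln(V₂/V₁) = 3.66×8.314×241×ln(0.268) = -9640 J.
Work done on the gas = −W_by = 9640 J.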